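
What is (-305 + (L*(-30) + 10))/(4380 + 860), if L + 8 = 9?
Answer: -65/1048 ≈ -0.062023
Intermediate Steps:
L = 1 (L = -8 + 9 = 1)
(-305 + (L*(-30) + 10))/(4380 + 860) = (-305 + (1*(-30) + 10))/(4380 + 860) = (-305 + (-30 + 10))/5240 = (-305 - 20)*(1/5240) = -325*1/5240 = -65/1048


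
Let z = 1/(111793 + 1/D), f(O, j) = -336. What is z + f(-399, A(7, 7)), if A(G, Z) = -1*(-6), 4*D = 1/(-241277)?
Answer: -286713841/853315 ≈ -336.00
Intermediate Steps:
D = -1/965108 (D = (¼)/(-241277) = (¼)*(-1/241277) = -1/965108 ≈ -1.0362e-6)
A(G, Z) = 6
z = -1/853315 (z = 1/(111793 + 1/(-1/965108)) = 1/(111793 - 965108) = 1/(-853315) = -1/853315 ≈ -1.1719e-6)
z + f(-399, A(7, 7)) = -1/853315 - 336 = -286713841/853315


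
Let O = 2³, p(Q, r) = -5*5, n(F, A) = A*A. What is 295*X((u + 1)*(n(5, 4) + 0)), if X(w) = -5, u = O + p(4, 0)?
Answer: -1475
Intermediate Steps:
n(F, A) = A²
p(Q, r) = -25
O = 8
u = -17 (u = 8 - 25 = -17)
295*X((u + 1)*(n(5, 4) + 0)) = 295*(-5) = -1475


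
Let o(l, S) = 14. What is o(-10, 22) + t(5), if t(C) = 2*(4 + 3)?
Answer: 28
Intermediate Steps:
t(C) = 14 (t(C) = 2*7 = 14)
o(-10, 22) + t(5) = 14 + 14 = 28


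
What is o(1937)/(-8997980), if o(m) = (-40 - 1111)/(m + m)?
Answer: 1151/34858174520 ≈ 3.3019e-8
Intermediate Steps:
o(m) = -1151/(2*m) (o(m) = -1151*1/(2*m) = -1151/(2*m))
o(1937)/(-8997980) = -1151/2/1937/(-8997980) = -1151/2*1/1937*(-1/8997980) = -1151/3874*(-1/8997980) = 1151/34858174520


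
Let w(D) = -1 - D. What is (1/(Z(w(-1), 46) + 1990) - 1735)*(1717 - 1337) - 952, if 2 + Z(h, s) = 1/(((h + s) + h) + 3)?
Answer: -3385111024/5127 ≈ -6.6025e+5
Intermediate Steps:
Z(h, s) = -2 + 1/(3 + s + 2*h) (Z(h, s) = -2 + 1/(((h + s) + h) + 3) = -2 + 1/((s + 2*h) + 3) = -2 + 1/(3 + s + 2*h))
(1/(Z(w(-1), 46) + 1990) - 1735)*(1717 - 1337) - 952 = (1/((-5 - 4*(-1 - 1*(-1)) - 2*46)/(3 + 46 + 2*(-1 - 1*(-1))) + 1990) - 1735)*(1717 - 1337) - 952 = (1/((-5 - 4*(-1 + 1) - 92)/(3 + 46 + 2*(-1 + 1)) + 1990) - 1735)*380 - 952 = (1/((-5 - 4*0 - 92)/(3 + 46 + 2*0) + 1990) - 1735)*380 - 952 = (1/((-5 + 0 - 92)/(3 + 46 + 0) + 1990) - 1735)*380 - 952 = (1/(-97/49 + 1990) - 1735)*380 - 952 = (1/(97413/49) - 1735)*380 - 952 = (49/97413 - 1735)*380 - 952 = -169011506/97413*380 - 952 = -3380230120/5127 - 952 = -3385111024/5127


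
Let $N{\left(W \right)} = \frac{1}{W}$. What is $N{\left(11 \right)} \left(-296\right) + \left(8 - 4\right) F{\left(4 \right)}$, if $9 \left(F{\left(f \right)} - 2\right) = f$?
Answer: $- \frac{1696}{99} \approx -17.131$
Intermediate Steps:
$F{\left(f \right)} = 2 + \frac{f}{9}$
$N{\left(11 \right)} \left(-296\right) + \left(8 - 4\right) F{\left(4 \right)} = \frac{1}{11} \left(-296\right) + \left(8 - 4\right) \left(2 + \frac{1}{9} \cdot 4\right) = \frac{1}{11} \left(-296\right) + 4 \left(2 + \frac{4}{9}\right) = - \frac{296}{11} + 4 \cdot \frac{22}{9} = - \frac{296}{11} + \frac{88}{9} = - \frac{1696}{99}$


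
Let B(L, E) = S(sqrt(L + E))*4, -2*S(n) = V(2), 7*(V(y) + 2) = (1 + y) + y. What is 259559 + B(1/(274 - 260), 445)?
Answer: 1816931/7 ≈ 2.5956e+5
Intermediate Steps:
V(y) = -13/7 + 2*y/7 (V(y) = -2 + ((1 + y) + y)/7 = -2 + (1 + 2*y)/7 = -2 + (1/7 + 2*y/7) = -13/7 + 2*y/7)
S(n) = 9/14 (S(n) = -(-13/7 + (2/7)*2)/2 = -(-13/7 + 4/7)/2 = -1/2*(-9/7) = 9/14)
B(L, E) = 18/7 (B(L, E) = (9/14)*4 = 18/7)
259559 + B(1/(274 - 260), 445) = 259559 + 18/7 = 1816931/7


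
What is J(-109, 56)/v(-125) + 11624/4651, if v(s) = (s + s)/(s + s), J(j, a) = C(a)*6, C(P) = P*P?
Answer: 87524840/4651 ≈ 18819.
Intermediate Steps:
C(P) = P**2
J(j, a) = 6*a**2 (J(j, a) = a**2*6 = 6*a**2)
v(s) = 1 (v(s) = (2*s)/((2*s)) = (2*s)*(1/(2*s)) = 1)
J(-109, 56)/v(-125) + 11624/4651 = (6*56**2)/1 + 11624/4651 = (6*3136)*1 + 11624*(1/4651) = 18816*1 + 11624/4651 = 18816 + 11624/4651 = 87524840/4651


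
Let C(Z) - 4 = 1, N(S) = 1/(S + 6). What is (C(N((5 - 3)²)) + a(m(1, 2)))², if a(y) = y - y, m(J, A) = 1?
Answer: 25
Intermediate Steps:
N(S) = 1/(6 + S)
C(Z) = 5 (C(Z) = 4 + 1 = 5)
a(y) = 0
(C(N((5 - 3)²)) + a(m(1, 2)))² = (5 + 0)² = 5² = 25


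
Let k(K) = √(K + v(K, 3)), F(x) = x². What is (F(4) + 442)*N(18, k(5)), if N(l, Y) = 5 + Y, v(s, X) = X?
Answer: 2290 + 916*√2 ≈ 3585.4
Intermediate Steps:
k(K) = √(3 + K) (k(K) = √(K + 3) = √(3 + K))
(F(4) + 442)*N(18, k(5)) = (4² + 442)*(5 + √(3 + 5)) = (16 + 442)*(5 + √8) = 458*(5 + 2*√2) = 2290 + 916*√2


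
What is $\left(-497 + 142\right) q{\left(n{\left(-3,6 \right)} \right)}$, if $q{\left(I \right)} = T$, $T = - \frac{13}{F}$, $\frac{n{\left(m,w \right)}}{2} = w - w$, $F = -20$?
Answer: $- \frac{923}{4} \approx -230.75$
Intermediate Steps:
$n{\left(m,w \right)} = 0$ ($n{\left(m,w \right)} = 2 \left(w - w\right) = 2 \cdot 0 = 0$)
$T = \frac{13}{20}$ ($T = - \frac{13}{-20} = \left(-13\right) \left(- \frac{1}{20}\right) = \frac{13}{20} \approx 0.65$)
$q{\left(I \right)} = \frac{13}{20}$
$\left(-497 + 142\right) q{\left(n{\left(-3,6 \right)} \right)} = \left(-497 + 142\right) \frac{13}{20} = \left(-355\right) \frac{13}{20} = - \frac{923}{4}$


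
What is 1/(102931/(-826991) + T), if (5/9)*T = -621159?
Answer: -4134955/4623236637776 ≈ -8.9439e-7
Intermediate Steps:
T = -5590431/5 (T = (9/5)*(-621159) = -5590431/5 ≈ -1.1181e+6)
1/(102931/(-826991) + T) = 1/(102931/(-826991) - 5590431/5) = 1/(102931*(-1/826991) - 5590431/5) = 1/(-102931/826991 - 5590431/5) = 1/(-4623236637776/4134955) = -4134955/4623236637776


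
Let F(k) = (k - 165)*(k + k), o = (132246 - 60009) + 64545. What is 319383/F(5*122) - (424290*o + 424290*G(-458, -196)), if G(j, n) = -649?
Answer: -31357833732133617/542900 ≈ -5.7760e+10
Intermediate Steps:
o = 136782 (o = 72237 + 64545 = 136782)
F(k) = 2*k*(-165 + k) (F(k) = (-165 + k)*(2*k) = 2*k*(-165 + k))
319383/F(5*122) - (424290*o + 424290*G(-458, -196)) = 319383/((2*(5*122)*(-165 + 5*122))) - 424290/(1/(-649 + 136782)) = 319383/((2*610*(-165 + 610))) - 424290/(1/136133) = 319383/((2*610*445)) - 424290/1/136133 = 319383/542900 - 424290*136133 = 319383*(1/542900) - 57759870570 = 319383/542900 - 57759870570 = -31357833732133617/542900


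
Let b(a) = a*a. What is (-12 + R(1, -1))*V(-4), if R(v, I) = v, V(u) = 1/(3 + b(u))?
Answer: -11/19 ≈ -0.57895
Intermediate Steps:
b(a) = a²
V(u) = 1/(3 + u²)
(-12 + R(1, -1))*V(-4) = (-12 + 1)/(3 + (-4)²) = -11/(3 + 16) = -11/19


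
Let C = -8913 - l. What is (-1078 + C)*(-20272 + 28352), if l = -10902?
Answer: 7360880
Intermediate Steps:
C = 1989 (C = -8913 - 1*(-10902) = -8913 + 10902 = 1989)
(-1078 + C)*(-20272 + 28352) = (-1078 + 1989)*(-20272 + 28352) = 911*8080 = 7360880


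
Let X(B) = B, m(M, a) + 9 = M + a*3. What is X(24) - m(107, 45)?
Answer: -209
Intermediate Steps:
m(M, a) = -9 + M + 3*a (m(M, a) = -9 + (M + a*3) = -9 + (M + 3*a) = -9 + M + 3*a)
X(24) - m(107, 45) = 24 - (-9 + 107 + 3*45) = 24 - (-9 + 107 + 135) = 24 - 1*233 = 24 - 233 = -209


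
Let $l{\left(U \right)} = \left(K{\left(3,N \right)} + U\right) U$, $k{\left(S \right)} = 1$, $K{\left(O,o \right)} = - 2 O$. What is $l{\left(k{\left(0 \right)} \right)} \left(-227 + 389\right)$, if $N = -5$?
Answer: $-810$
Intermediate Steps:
$l{\left(U \right)} = U \left(-6 + U\right)$ ($l{\left(U \right)} = \left(\left(-2\right) 3 + U\right) U = \left(-6 + U\right) U = U \left(-6 + U\right)$)
$l{\left(k{\left(0 \right)} \right)} \left(-227 + 389\right) = 1 \left(-6 + 1\right) \left(-227 + 389\right) = 1 \left(-5\right) 162 = \left(-5\right) 162 = -810$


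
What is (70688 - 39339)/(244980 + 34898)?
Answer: 31349/279878 ≈ 0.11201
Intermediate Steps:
(70688 - 39339)/(244980 + 34898) = 31349/279878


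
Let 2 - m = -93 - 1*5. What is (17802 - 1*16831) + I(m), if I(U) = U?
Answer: 1071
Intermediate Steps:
m = 100 (m = 2 - (-93 - 1*5) = 2 - (-93 - 5) = 2 - 1*(-98) = 2 + 98 = 100)
(17802 - 1*16831) + I(m) = (17802 - 1*16831) + 100 = (17802 - 16831) + 100 = 971 + 100 = 1071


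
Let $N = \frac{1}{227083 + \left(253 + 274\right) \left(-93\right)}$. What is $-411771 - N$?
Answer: $- \frac{73324885513}{178072} \approx -4.1177 \cdot 10^{5}$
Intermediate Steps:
$N = \frac{1}{178072}$ ($N = \frac{1}{227083 + 527 \left(-93\right)} = \frac{1}{227083 - 49011} = \frac{1}{178072} \approx 5.6157 \cdot 10^{-6}$)
$-411771 - N = -411771 - \frac{1}{178072} = - \frac{73324885513}{178072}$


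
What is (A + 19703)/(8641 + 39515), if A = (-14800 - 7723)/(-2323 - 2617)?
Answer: 32451781/79296880 ≈ 0.40924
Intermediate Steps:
A = 22523/4940 (A = -22523/(-4940) = -22523*(-1/4940) = 22523/4940 ≈ 4.5593)
(A + 19703)/(8641 + 39515) = (22523/4940 + 19703)/(8641 + 39515) = (97355343/4940)/48156 = (97355343/4940)*(1/48156) = 32451781/79296880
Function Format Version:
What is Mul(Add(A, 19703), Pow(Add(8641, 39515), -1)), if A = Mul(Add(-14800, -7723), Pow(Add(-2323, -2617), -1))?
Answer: Rational(32451781, 79296880) ≈ 0.40924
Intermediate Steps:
A = Rational(22523, 4940) (A = Mul(-22523, Pow(-4940, -1)) = Mul(-22523, Rational(-1, 4940)) = Rational(22523, 4940) ≈ 4.5593)
Mul(Add(A, 19703), Pow(Add(8641, 39515), -1)) = Mul(Add(Rational(22523, 4940), 19703), Pow(Add(8641, 39515), -1)) = Mul(Rational(97355343, 4940), Pow(48156, -1)) = Mul(Rational(97355343, 4940), Rational(1, 48156)) = Rational(32451781, 79296880)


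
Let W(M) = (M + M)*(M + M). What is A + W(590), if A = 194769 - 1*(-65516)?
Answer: 1652685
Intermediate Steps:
W(M) = 4*M² (W(M) = (2*M)*(2*M) = 4*M²)
A = 260285 (A = 194769 + 65516 = 260285)
A + W(590) = 260285 + 4*590² = 260285 + 4*348100 = 260285 + 1392400 = 1652685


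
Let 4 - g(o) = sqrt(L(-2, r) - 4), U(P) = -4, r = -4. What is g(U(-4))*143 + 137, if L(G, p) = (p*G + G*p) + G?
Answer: 709 - 143*sqrt(10) ≈ 256.79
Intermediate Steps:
L(G, p) = G + 2*G*p (L(G, p) = (G*p + G*p) + G = 2*G*p + G = G + 2*G*p)
g(o) = 4 - sqrt(10) (g(o) = 4 - sqrt(-2*(1 + 2*(-4)) - 4) = 4 - sqrt(-2*(1 - 8) - 4) = 4 - sqrt(-2*(-7) - 4) = 4 - sqrt(14 - 4) = 4 - sqrt(10))
g(U(-4))*143 + 137 = (4 - sqrt(10))*143 + 137 = (572 - 143*sqrt(10)) + 137 = 709 - 143*sqrt(10)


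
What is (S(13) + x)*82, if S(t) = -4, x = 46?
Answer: 3444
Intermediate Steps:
(S(13) + x)*82 = (-4 + 46)*82 = 42*82 = 3444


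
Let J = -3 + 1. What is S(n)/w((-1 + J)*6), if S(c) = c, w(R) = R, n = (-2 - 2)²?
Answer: -8/9 ≈ -0.88889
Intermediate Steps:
J = -2
n = 16 (n = (-4)² = 16)
S(n)/w((-1 + J)*6) = 16/(((-1 - 2)*6)) = 16/((-3*6)) = 16/(-18) = 16*(-1/18) = -8/9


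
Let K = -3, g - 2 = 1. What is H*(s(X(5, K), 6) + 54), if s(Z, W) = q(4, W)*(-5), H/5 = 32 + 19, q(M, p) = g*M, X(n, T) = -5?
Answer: -1530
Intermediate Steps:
g = 3 (g = 2 + 1 = 3)
q(M, p) = 3*M
H = 255 (H = 5*(32 + 19) = 5*51 = 255)
s(Z, W) = -60 (s(Z, W) = (3*4)*(-5) = 12*(-5) = -60)
H*(s(X(5, K), 6) + 54) = 255*(-60 + 54) = 255*(-6) = -1530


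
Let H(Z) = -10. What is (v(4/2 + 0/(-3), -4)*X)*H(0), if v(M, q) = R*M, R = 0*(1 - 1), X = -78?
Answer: 0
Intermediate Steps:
R = 0 (R = 0*0 = 0)
v(M, q) = 0 (v(M, q) = 0*M = 0)
(v(4/2 + 0/(-3), -4)*X)*H(0) = (0*(-78))*(-10) = 0*(-10) = 0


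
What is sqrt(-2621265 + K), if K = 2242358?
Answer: I*sqrt(378907) ≈ 615.55*I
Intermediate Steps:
sqrt(-2621265 + K) = sqrt(-2621265 + 2242358) = sqrt(-378907) = I*sqrt(378907)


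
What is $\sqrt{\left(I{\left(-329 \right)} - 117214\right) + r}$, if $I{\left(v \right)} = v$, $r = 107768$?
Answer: $5 i \sqrt{391} \approx 98.869 i$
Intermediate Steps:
$\sqrt{\left(I{\left(-329 \right)} - 117214\right) + r} = \sqrt{\left(-329 - 117214\right) + 107768} = \sqrt{-117543 + 107768} = \sqrt{-9775} = 5 i \sqrt{391}$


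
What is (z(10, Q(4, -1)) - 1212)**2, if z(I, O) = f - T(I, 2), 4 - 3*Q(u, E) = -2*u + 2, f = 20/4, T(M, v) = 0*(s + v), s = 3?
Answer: 1456849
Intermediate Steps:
T(M, v) = 0 (T(M, v) = 0*(3 + v) = 0)
f = 5 (f = 20*(1/4) = 5)
Q(u, E) = 2/3 + 2*u/3 (Q(u, E) = 4/3 - (-2*u + 2)/3 = 4/3 - (2 - 2*u)/3 = 4/3 + (-2/3 + 2*u/3) = 2/3 + 2*u/3)
z(I, O) = 5 (z(I, O) = 5 - 1*0 = 5 + 0 = 5)
(z(10, Q(4, -1)) - 1212)**2 = (5 - 1212)**2 = (-1207)**2 = 1456849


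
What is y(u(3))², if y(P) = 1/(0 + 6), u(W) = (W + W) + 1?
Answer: 1/36 ≈ 0.027778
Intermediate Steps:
u(W) = 1 + 2*W (u(W) = 2*W + 1 = 1 + 2*W)
y(P) = ⅙ (y(P) = 1/6 = ⅙)
y(u(3))² = (⅙)² = 1/36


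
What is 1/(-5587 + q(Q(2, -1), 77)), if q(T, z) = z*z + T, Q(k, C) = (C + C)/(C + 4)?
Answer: 3/1024 ≈ 0.0029297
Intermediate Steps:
Q(k, C) = 2*C/(4 + C) (Q(k, C) = (2*C)/(4 + C) = 2*C/(4 + C))
q(T, z) = T + z² (q(T, z) = z² + T = T + z²)
1/(-5587 + q(Q(2, -1), 77)) = 1/(-5587 + (2*(-1)/(4 - 1) + 77²)) = 1/(-5587 + (2*(-1)/3 + 5929)) = 1/(-5587 + (2*(-1)*(⅓) + 5929)) = 1/(-5587 + (-⅔ + 5929)) = 1/(-5587 + 17785/3) = 1/(1024/3) = 3/1024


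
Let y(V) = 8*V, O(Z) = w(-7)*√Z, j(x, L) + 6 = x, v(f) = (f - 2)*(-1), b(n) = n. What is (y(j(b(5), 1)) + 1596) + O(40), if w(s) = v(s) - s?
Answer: 1588 + 32*√10 ≈ 1689.2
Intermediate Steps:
v(f) = 2 - f (v(f) = (-2 + f)*(-1) = 2 - f)
w(s) = 2 - 2*s (w(s) = (2 - s) - s = 2 - 2*s)
j(x, L) = -6 + x
O(Z) = 16*√Z (O(Z) = (2 - 2*(-7))*√Z = (2 + 14)*√Z = 16*√Z)
(y(j(b(5), 1)) + 1596) + O(40) = (8*(-6 + 5) + 1596) + 16*√40 = (8*(-1) + 1596) + 16*(2*√10) = (-8 + 1596) + 32*√10 = 1588 + 32*√10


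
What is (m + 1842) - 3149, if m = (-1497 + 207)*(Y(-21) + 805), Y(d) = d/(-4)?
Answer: -2093059/2 ≈ -1.0465e+6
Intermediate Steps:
Y(d) = -d/4 (Y(d) = d*(-¼) = -d/4)
m = -2090445/2 (m = (-1497 + 207)*(-¼*(-21) + 805) = -1290*(21/4 + 805) = -1290*3241/4 = -2090445/2 ≈ -1.0452e+6)
(m + 1842) - 3149 = (-2090445/2 + 1842) - 3149 = -2086761/2 - 3149 = -2093059/2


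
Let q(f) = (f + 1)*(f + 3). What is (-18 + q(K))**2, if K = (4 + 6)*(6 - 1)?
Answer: 7209225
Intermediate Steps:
K = 50 (K = 10*5 = 50)
q(f) = (1 + f)*(3 + f)
(-18 + q(K))**2 = (-18 + (3 + 50**2 + 4*50))**2 = (-18 + (3 + 2500 + 200))**2 = (-18 + 2703)**2 = 2685**2 = 7209225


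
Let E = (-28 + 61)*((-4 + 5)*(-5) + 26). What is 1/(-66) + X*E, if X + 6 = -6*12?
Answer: -3567565/66 ≈ -54054.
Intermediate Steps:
E = 693 (E = 33*(1*(-5) + 26) = 33*(-5 + 26) = 33*21 = 693)
X = -78 (X = -6 - 6*12 = -6 - 72 = -78)
1/(-66) + X*E = 1/(-66) - 78*693 = -1/66 - 54054 = -3567565/66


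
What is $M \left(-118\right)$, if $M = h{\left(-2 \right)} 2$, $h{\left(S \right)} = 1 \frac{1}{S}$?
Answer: $118$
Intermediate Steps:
$h{\left(S \right)} = \frac{1}{S}$
$M = -1$ ($M = \frac{1}{-2} \cdot 2 = \left(- \frac{1}{2}\right) 2 = -1$)
$M \left(-118\right) = \left(-1\right) \left(-118\right) = 118$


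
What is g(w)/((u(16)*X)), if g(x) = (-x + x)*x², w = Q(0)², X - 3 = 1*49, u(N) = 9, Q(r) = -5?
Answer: 0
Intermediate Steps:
X = 52 (X = 3 + 1*49 = 3 + 49 = 52)
w = 25 (w = (-5)² = 25)
g(x) = 0 (g(x) = 0*x² = 0)
g(w)/((u(16)*X)) = 0/((9*52)) = 0/468 = 0*(1/468) = 0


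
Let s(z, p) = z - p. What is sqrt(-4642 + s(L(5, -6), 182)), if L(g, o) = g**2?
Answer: I*sqrt(4799) ≈ 69.275*I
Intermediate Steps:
sqrt(-4642 + s(L(5, -6), 182)) = sqrt(-4642 + (5**2 - 1*182)) = sqrt(-4642 + (25 - 182)) = sqrt(-4642 - 157) = sqrt(-4799) = I*sqrt(4799)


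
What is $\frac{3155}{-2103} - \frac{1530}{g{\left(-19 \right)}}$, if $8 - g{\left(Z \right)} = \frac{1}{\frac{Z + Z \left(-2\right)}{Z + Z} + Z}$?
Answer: $- \frac{63238340}{330171} \approx -191.53$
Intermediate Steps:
$g{\left(Z \right)} = 8 - \frac{1}{- \frac{1}{2} + Z}$ ($g{\left(Z \right)} = 8 - \frac{1}{\frac{Z + Z \left(-2\right)}{Z + Z} + Z} = 8 - \frac{1}{\frac{Z - 2 Z}{2 Z} + Z} = 8 - \frac{1}{- Z \frac{1}{2 Z} + Z} = 8 - \frac{1}{- \frac{1}{2} + Z}$)
$\frac{3155}{-2103} - \frac{1530}{g{\left(-19 \right)}} = \frac{3155}{-2103} - \frac{1530}{2 \frac{1}{-1 + 2 \left(-19\right)} \left(-5 + 8 \left(-19\right)\right)} = 3155 \left(- \frac{1}{2103}\right) - \frac{1530}{2 \frac{1}{-1 - 38} \left(-5 - 152\right)} = - \frac{3155}{2103} - \frac{1530}{2 \frac{1}{-39} \left(-157\right)} = - \frac{3155}{2103} - \frac{1530}{2 \left(- \frac{1}{39}\right) \left(-157\right)} = - \frac{3155}{2103} - \frac{1530}{\frac{314}{39}} = - \frac{3155}{2103} - \frac{29835}{157} = - \frac{63238340}{330171}$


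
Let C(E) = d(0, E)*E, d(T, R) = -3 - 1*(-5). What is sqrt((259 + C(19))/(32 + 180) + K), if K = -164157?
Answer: 13*I*sqrt(10913919)/106 ≈ 405.16*I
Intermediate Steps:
d(T, R) = 2 (d(T, R) = -3 + 5 = 2)
C(E) = 2*E
sqrt((259 + C(19))/(32 + 180) + K) = sqrt((259 + 2*19)/(32 + 180) - 164157) = sqrt((259 + 38)/212 - 164157) = sqrt(297*(1/212) - 164157) = sqrt(297/212 - 164157) = sqrt(-34800987/212) = 13*I*sqrt(10913919)/106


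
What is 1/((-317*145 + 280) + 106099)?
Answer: 1/60414 ≈ 1.6552e-5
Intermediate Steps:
1/((-317*145 + 280) + 106099) = 1/((-45965 + 280) + 106099) = 1/(-45685 + 106099) = 1/60414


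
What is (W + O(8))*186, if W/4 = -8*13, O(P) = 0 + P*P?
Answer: -65472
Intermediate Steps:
O(P) = P² (O(P) = 0 + P² = P²)
W = -416 (W = 4*(-8*13) = 4*(-104) = -416)
(W + O(8))*186 = (-416 + 8²)*186 = (-416 + 64)*186 = -352*186 = -65472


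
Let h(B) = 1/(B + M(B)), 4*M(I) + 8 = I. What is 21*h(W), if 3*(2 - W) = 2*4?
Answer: -126/17 ≈ -7.4118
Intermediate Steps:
W = -2/3 (W = 2 - 2*4/3 = 2 - 1/3*8 = 2 - 8/3 = -2/3 ≈ -0.66667)
M(I) = -2 + I/4
h(B) = 1/(-2 + 5*B/4) (h(B) = 1/(B + (-2 + B/4)) = 1/(-2 + 5*B/4))
21*h(W) = 21*(4/(-8 + 5*(-2/3))) = 21*(4/(-8 - 10/3)) = 21*(4/(-34/3)) = 21*(4*(-3/34)) = 21*(-6/17) = -126/17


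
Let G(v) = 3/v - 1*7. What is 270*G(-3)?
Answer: -2160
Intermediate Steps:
G(v) = -7 + 3/v (G(v) = 3/v - 7 = -7 + 3/v)
270*G(-3) = 270*(-7 + 3/(-3)) = 270*(-7 + 3*(-⅓)) = 270*(-7 - 1) = 270*(-8) = -2160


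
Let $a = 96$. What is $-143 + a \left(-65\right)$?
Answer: $-6383$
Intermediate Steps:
$-143 + a \left(-65\right) = -143 + 96 \left(-65\right) = -143 - 6240 = -6383$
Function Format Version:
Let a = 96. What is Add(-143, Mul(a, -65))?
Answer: -6383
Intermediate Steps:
Add(-143, Mul(a, -65)) = Add(-143, Mul(96, -65)) = Add(-143, -6240) = -6383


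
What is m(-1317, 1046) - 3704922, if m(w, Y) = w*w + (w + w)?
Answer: -1973067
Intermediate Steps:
m(w, Y) = w**2 + 2*w
m(-1317, 1046) - 3704922 = -1317*(2 - 1317) - 3704922 = -1317*(-1315) - 3704922 = 1731855 - 3704922 = -1973067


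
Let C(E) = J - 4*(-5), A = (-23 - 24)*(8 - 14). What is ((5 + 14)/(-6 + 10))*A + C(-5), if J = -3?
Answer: 2713/2 ≈ 1356.5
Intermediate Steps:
A = 282 (A = -47*(-6) = 282)
C(E) = 17 (C(E) = -3 - 4*(-5) = -3 + 20 = 17)
((5 + 14)/(-6 + 10))*A + C(-5) = ((5 + 14)/(-6 + 10))*282 + 17 = (19/4)*282 + 17 = 2679/2 + 17 = 2713/2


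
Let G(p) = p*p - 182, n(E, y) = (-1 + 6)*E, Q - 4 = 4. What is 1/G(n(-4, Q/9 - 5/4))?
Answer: 1/218 ≈ 0.0045872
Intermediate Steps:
Q = 8 (Q = 4 + 4 = 8)
n(E, y) = 5*E
G(p) = -182 + p² (G(p) = p² - 182 = -182 + p²)
1/G(n(-4, Q/9 - 5/4)) = 1/(-182 + (5*(-4))²) = 1/(-182 + (-20)²) = 1/(-182 + 400) = 1/218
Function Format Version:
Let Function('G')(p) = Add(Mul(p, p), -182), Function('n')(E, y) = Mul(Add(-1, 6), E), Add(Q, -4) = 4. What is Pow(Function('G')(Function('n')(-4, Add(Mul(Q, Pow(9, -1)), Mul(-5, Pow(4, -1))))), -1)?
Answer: Rational(1, 218) ≈ 0.0045872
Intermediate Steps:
Q = 8 (Q = Add(4, 4) = 8)
Function('n')(E, y) = Mul(5, E)
Function('G')(p) = Add(-182, Pow(p, 2)) (Function('G')(p) = Add(Pow(p, 2), -182) = Add(-182, Pow(p, 2)))
Pow(Function('G')(Function('n')(-4, Add(Mul(Q, Pow(9, -1)), Mul(-5, Pow(4, -1))))), -1) = Pow(Add(-182, Pow(Mul(5, -4), 2)), -1) = Pow(Add(-182, Pow(-20, 2)), -1) = Pow(Add(-182, 400), -1) = Pow(218, -1) = Rational(1, 218)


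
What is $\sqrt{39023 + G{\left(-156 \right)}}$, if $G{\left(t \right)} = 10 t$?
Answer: $\sqrt{37463} \approx 193.55$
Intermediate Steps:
$\sqrt{39023 + G{\left(-156 \right)}} = \sqrt{39023 + 10 \left(-156\right)} = \sqrt{39023 - 1560} = \sqrt{37463}$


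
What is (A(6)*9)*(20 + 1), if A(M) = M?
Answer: 1134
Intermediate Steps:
(A(6)*9)*(20 + 1) = (6*9)*(20 + 1) = 54*21 = 1134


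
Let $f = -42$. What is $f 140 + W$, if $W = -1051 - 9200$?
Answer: $-16131$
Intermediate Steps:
$W = -10251$ ($W = -1051 - 9200 = -10251$)
$f 140 + W = \left(-42\right) 140 - 10251 = -5880 - 10251 = -16131$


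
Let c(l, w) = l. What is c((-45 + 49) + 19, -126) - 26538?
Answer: -26515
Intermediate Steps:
c((-45 + 49) + 19, -126) - 26538 = ((-45 + 49) + 19) - 26538 = (4 + 19) - 26538 = 23 - 26538 = -26515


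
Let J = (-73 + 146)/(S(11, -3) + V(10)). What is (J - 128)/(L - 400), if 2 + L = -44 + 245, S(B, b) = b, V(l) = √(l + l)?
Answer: 1189/2211 - 146*√5/2211 ≈ 0.39011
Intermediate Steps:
V(l) = √2*√l (V(l) = √(2*l) = √2*√l)
L = 199 (L = -2 + (-44 + 245) = -2 + 201 = 199)
J = 73/(-3 + 2*√5) (J = (-73 + 146)/(-3 + √2*√10) = 73/(-3 + 2*√5) ≈ 49.588)
(J - 128)/(L - 400) = ((219/11 + 146*√5/11) - 128)/(199 - 400) = (-1189/11 + 146*√5/11)/(-201) = (-1189/11 + 146*√5/11)*(-1/201) = 1189/2211 - 146*√5/2211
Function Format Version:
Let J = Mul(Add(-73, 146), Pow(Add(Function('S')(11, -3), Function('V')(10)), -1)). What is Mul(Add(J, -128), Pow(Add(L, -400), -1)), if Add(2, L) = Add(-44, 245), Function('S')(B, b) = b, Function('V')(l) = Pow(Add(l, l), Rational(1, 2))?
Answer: Add(Rational(1189, 2211), Mul(Rational(-146, 2211), Pow(5, Rational(1, 2)))) ≈ 0.39011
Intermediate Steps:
Function('V')(l) = Mul(Pow(2, Rational(1, 2)), Pow(l, Rational(1, 2))) (Function('V')(l) = Pow(Mul(2, l), Rational(1, 2)) = Mul(Pow(2, Rational(1, 2)), Pow(l, Rational(1, 2))))
L = 199 (L = Add(-2, Add(-44, 245)) = Add(-2, 201) = 199)
J = Mul(73, Pow(Add(-3, Mul(2, Pow(5, Rational(1, 2)))), -1)) (J = Mul(Add(-73, 146), Pow(Add(-3, Mul(Pow(2, Rational(1, 2)), Pow(10, Rational(1, 2)))), -1)) = Mul(73, Pow(Add(-3, Mul(2, Pow(5, Rational(1, 2)))), -1)) ≈ 49.588)
Mul(Add(J, -128), Pow(Add(L, -400), -1)) = Mul(Add(Add(Rational(219, 11), Mul(Rational(146, 11), Pow(5, Rational(1, 2)))), -128), Pow(Add(199, -400), -1)) = Mul(Add(Rational(-1189, 11), Mul(Rational(146, 11), Pow(5, Rational(1, 2)))), Pow(-201, -1)) = Mul(Add(Rational(-1189, 11), Mul(Rational(146, 11), Pow(5, Rational(1, 2)))), Rational(-1, 201)) = Add(Rational(1189, 2211), Mul(Rational(-146, 2211), Pow(5, Rational(1, 2))))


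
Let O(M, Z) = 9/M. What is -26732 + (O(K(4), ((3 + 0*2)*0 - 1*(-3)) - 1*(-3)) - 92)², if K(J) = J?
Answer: -298831/16 ≈ -18677.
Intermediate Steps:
-26732 + (O(K(4), ((3 + 0*2)*0 - 1*(-3)) - 1*(-3)) - 92)² = -26732 + (9/4 - 92)² = -26732 + (-359/4)² = -26732 + 128881/16 = -298831/16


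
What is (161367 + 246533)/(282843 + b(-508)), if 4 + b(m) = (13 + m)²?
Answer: 101975/131966 ≈ 0.77274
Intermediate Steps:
b(m) = -4 + (13 + m)²
(161367 + 246533)/(282843 + b(-508)) = (161367 + 246533)/(282843 + (-4 + (13 - 508)²)) = 407900/(282843 + (-4 + (-495)²)) = 407900/(282843 + (-4 + 245025)) = 407900/(282843 + 245021) = 407900/527864 = 407900*(1/527864) = 101975/131966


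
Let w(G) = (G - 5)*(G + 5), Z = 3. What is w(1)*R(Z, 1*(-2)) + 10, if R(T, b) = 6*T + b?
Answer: -374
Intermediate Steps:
R(T, b) = b + 6*T
w(G) = (-5 + G)*(5 + G)
w(1)*R(Z, 1*(-2)) + 10 = (-25 + 1²)*(1*(-2) + 6*3) + 10 = (-25 + 1)*(-2 + 18) + 10 = -24*16 + 10 = -384 + 10 = -374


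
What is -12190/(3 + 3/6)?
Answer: -24380/7 ≈ -3482.9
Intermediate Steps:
-12190/(3 + 3/6) = -12190/(3 + 3*(⅙)) = -12190/(3 + ½) = -12190/(7/2) = (2/7)*(-12190) = -24380/7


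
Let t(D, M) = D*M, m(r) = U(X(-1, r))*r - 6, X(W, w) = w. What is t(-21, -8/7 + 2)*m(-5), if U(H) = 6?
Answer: 648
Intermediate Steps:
m(r) = -6 + 6*r (m(r) = 6*r - 6 = -6 + 6*r)
t(-21, -8/7 + 2)*m(-5) = (-21*(-8/7 + 2))*(-6 + 6*(-5)) = (-21*(-8*1/7 + 2))*(-6 - 30) = -21*(-8/7 + 2)*(-36) = -21*6/7*(-36) = -18*(-36) = 648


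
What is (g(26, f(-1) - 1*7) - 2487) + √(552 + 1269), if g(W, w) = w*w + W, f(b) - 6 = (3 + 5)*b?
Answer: -2380 + √1821 ≈ -2337.3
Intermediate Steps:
f(b) = 6 + 8*b (f(b) = 6 + (3 + 5)*b = 6 + 8*b)
g(W, w) = W + w² (g(W, w) = w² + W = W + w²)
(g(26, f(-1) - 1*7) - 2487) + √(552 + 1269) = ((26 + ((6 + 8*(-1)) - 1*7)²) - 2487) + √(552 + 1269) = ((26 + ((6 - 8) - 7)²) - 2487) + √1821 = ((26 + (-2 - 7)²) - 2487) + √1821 = ((26 + (-9)²) - 2487) + √1821 = ((26 + 81) - 2487) + √1821 = (107 - 2487) + √1821 = -2380 + √1821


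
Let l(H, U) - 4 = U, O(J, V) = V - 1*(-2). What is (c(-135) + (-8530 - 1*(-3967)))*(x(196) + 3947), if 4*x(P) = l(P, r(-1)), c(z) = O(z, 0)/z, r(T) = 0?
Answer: -810665212/45 ≈ -1.8015e+7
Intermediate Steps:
O(J, V) = 2 + V (O(J, V) = V + 2 = 2 + V)
c(z) = 2/z (c(z) = (2 + 0)/z = 2/z)
l(H, U) = 4 + U
x(P) = 1 (x(P) = (4 + 0)/4 = (1/4)*4 = 1)
(c(-135) + (-8530 - 1*(-3967)))*(x(196) + 3947) = (2/(-135) + (-8530 - 1*(-3967)))*(1 + 3947) = (2*(-1/135) + (-8530 + 3967))*3948 = (-2/135 - 4563)*3948 = -616007/135*3948 = -810665212/45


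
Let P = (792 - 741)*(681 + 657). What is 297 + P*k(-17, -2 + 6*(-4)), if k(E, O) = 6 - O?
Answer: 2183913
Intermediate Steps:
P = 68238 (P = 51*1338 = 68238)
297 + P*k(-17, -2 + 6*(-4)) = 297 + 68238*(6 - (-2 + 6*(-4))) = 297 + 68238*(6 - (-2 - 24)) = 297 + 68238*(6 - 1*(-26)) = 297 + 68238*(6 + 26) = 297 + 68238*32 = 297 + 2183616 = 2183913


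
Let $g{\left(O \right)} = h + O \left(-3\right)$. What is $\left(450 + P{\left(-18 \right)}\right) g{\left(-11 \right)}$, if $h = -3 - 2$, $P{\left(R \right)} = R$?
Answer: $12096$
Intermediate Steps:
$h = -5$
$g{\left(O \right)} = -5 - 3 O$ ($g{\left(O \right)} = -5 + O \left(-3\right) = -5 - 3 O$)
$\left(450 + P{\left(-18 \right)}\right) g{\left(-11 \right)} = \left(450 - 18\right) \left(-5 - -33\right) = 432 \left(-5 + 33\right) = 432 \cdot 28 = 12096$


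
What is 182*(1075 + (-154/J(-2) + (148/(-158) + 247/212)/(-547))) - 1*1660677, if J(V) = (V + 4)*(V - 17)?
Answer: -127438552859847/87030982 ≈ -1.4643e+6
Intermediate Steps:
J(V) = (-17 + V)*(4 + V) (J(V) = (4 + V)*(-17 + V) = (-17 + V)*(4 + V))
182*(1075 + (-154/J(-2) + (148/(-158) + 247/212)/(-547))) - 1*1660677 = 182*(1075 + (-154/(-68 + (-2)**2 - 13*(-2)) + (148/(-158) + 247/212)/(-547))) - 1*1660677 = 182*(1075 + (-154/(-68 + 4 + 26) + (148*(-1/158) + 247*(1/212))*(-1/547))) - 1660677 = 182*(1075 + (-154/(-38) + (-74/79 + 247/212)*(-1/547))) - 1660677 = 182*(1075 + (-154*(-1/38) + (3825/16748)*(-1/547))) - 1660677 = 182*(1075 + (77/19 - 3825/9161156)) - 1660677 = 182*(1075 + 705336337/174061964) - 1660677 = 182*(187821947637/174061964) - 1660677 = 17091797234967/87030982 - 1660677 = -127438552859847/87030982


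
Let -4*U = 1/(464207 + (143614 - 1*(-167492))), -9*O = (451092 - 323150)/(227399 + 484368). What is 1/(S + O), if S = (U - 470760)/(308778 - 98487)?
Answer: -28419783618969468/64188489163147981 ≈ -0.44276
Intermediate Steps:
O = -127942/6405903 (O = -(451092 - 323150)/(9*(227399 + 484368)) = -127942/(9*711767) = -⅑*127942/711767 = -127942/6405903 ≈ -0.019973)
U = -1/3101252 (U = -1/(4*(464207 + (143614 - 1*(-167492)))) = -1/(4*(464207 + (143614 + 167492))) = -1/(4*(464207 + 311106)) = -¼/775313 = -¼*1/775313 = -1/3101252 ≈ -3.2245e-7)
S = -1459945391521/652165384332 (S = (-1/3101252 - 470760)/(308778 - 98487) = -1459945391521/3101252/210291 = -1459945391521/3101252*1/210291 = -1459945391521/652165384332 ≈ -2.2386)
1/(S + O) = 1/(-1459945391521/652165384332 - 127942/6405903) = 1/(-64188489163147981/28419783618969468) = -28419783618969468/64188489163147981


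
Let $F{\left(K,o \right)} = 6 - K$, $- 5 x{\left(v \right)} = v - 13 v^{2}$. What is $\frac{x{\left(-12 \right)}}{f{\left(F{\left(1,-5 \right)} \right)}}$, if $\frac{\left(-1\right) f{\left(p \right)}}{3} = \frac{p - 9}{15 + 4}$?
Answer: $\frac{2983}{5} \approx 596.6$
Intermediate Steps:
$x{\left(v \right)} = - \frac{v}{5} + \frac{13 v^{2}}{5}$ ($x{\left(v \right)} = - \frac{v - 13 v^{2}}{5} = - \frac{v}{5} + \frac{13 v^{2}}{5}$)
$f{\left(p \right)} = \frac{27}{19} - \frac{3 p}{19}$ ($f{\left(p \right)} = - 3 \frac{p - 9}{15 + 4} = - 3 \frac{-9 + p}{19} = - 3 \left(-9 + p\right) \frac{1}{19} = - 3 \left(- \frac{9}{19} + \frac{p}{19}\right) = \frac{27}{19} - \frac{3 p}{19}$)
$\frac{x{\left(-12 \right)}}{f{\left(F{\left(1,-5 \right)} \right)}} = \frac{\frac{1}{5} \left(-12\right) \left(-1 + 13 \left(-12\right)\right)}{\frac{27}{19} - \frac{3 \left(6 - 1\right)}{19}} = \frac{\frac{1}{5} \left(-12\right) \left(-1 - 156\right)}{\frac{27}{19} - \frac{3 \left(6 - 1\right)}{19}} = \frac{\frac{1}{5} \left(-12\right) \left(-157\right)}{\frac{27}{19} - \frac{15}{19}} = \frac{1884}{5 \left(\frac{27}{19} - \frac{15}{19}\right)} = \frac{1884}{5 \cdot \frac{12}{19}} = \frac{1884}{5} \cdot \frac{19}{12} = \frac{2983}{5}$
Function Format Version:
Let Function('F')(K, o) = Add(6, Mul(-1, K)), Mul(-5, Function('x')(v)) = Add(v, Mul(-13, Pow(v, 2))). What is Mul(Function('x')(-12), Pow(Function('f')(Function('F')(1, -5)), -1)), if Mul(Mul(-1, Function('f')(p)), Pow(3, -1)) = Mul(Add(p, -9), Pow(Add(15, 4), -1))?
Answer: Rational(2983, 5) ≈ 596.60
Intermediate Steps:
Function('x')(v) = Add(Mul(Rational(-1, 5), v), Mul(Rational(13, 5), Pow(v, 2))) (Function('x')(v) = Mul(Rational(-1, 5), Add(v, Mul(-13, Pow(v, 2)))) = Add(Mul(Rational(-1, 5), v), Mul(Rational(13, 5), Pow(v, 2))))
Function('f')(p) = Add(Rational(27, 19), Mul(Rational(-3, 19), p)) (Function('f')(p) = Mul(-3, Mul(Add(p, -9), Pow(Add(15, 4), -1))) = Mul(-3, Mul(Add(-9, p), Pow(19, -1))) = Mul(-3, Mul(Add(-9, p), Rational(1, 19))) = Mul(-3, Add(Rational(-9, 19), Mul(Rational(1, 19), p))) = Add(Rational(27, 19), Mul(Rational(-3, 19), p)))
Mul(Function('x')(-12), Pow(Function('f')(Function('F')(1, -5)), -1)) = Mul(Mul(Rational(1, 5), -12, Add(-1, Mul(13, -12))), Pow(Add(Rational(27, 19), Mul(Rational(-3, 19), Add(6, Mul(-1, 1)))), -1)) = Mul(Mul(Rational(1, 5), -12, Add(-1, -156)), Pow(Add(Rational(27, 19), Mul(Rational(-3, 19), Add(6, -1))), -1)) = Mul(Mul(Rational(1, 5), -12, -157), Pow(Add(Rational(27, 19), Mul(Rational(-3, 19), 5)), -1)) = Mul(Rational(1884, 5), Pow(Add(Rational(27, 19), Rational(-15, 19)), -1)) = Mul(Rational(1884, 5), Pow(Rational(12, 19), -1)) = Mul(Rational(1884, 5), Rational(19, 12)) = Rational(2983, 5)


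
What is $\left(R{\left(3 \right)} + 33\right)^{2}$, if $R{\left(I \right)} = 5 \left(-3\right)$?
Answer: $324$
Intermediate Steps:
$R{\left(I \right)} = -15$
$\left(R{\left(3 \right)} + 33\right)^{2} = \left(-15 + 33\right)^{2} = 18^{2} = 324$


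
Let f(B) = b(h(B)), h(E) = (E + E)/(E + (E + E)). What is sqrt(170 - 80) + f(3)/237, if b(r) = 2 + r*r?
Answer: 22/2133 + 3*sqrt(10) ≈ 9.4971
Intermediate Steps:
h(E) = 2/3 (h(E) = (2*E)/(E + 2*E) = (2*E)/((3*E)) = (2*E)*(1/(3*E)) = 2/3)
b(r) = 2 + r**2
f(B) = 22/9 (f(B) = 2 + (2/3)**2 = 2 + 4/9 = 22/9)
sqrt(170 - 80) + f(3)/237 = sqrt(170 - 80) + (22/9)/237 = sqrt(90) + (22/9)*(1/237) = 3*sqrt(10) + 22/2133 = 22/2133 + 3*sqrt(10)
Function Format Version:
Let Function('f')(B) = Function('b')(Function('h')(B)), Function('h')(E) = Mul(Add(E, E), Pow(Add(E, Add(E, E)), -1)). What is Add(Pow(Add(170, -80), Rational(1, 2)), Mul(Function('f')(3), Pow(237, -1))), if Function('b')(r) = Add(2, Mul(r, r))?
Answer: Add(Rational(22, 2133), Mul(3, Pow(10, Rational(1, 2)))) ≈ 9.4971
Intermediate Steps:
Function('h')(E) = Rational(2, 3) (Function('h')(E) = Mul(Mul(2, E), Pow(Add(E, Mul(2, E)), -1)) = Mul(Mul(2, E), Pow(Mul(3, E), -1)) = Mul(Mul(2, E), Mul(Rational(1, 3), Pow(E, -1))) = Rational(2, 3))
Function('b')(r) = Add(2, Pow(r, 2))
Function('f')(B) = Rational(22, 9) (Function('f')(B) = Add(2, Pow(Rational(2, 3), 2)) = Add(2, Rational(4, 9)) = Rational(22, 9))
Add(Pow(Add(170, -80), Rational(1, 2)), Mul(Function('f')(3), Pow(237, -1))) = Add(Pow(Add(170, -80), Rational(1, 2)), Mul(Rational(22, 9), Pow(237, -1))) = Add(Pow(90, Rational(1, 2)), Mul(Rational(22, 9), Rational(1, 237))) = Add(Mul(3, Pow(10, Rational(1, 2))), Rational(22, 2133)) = Add(Rational(22, 2133), Mul(3, Pow(10, Rational(1, 2))))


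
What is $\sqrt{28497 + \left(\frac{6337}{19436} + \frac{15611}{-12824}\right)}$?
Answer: $\frac{25 \sqrt{44257447940614762}}{31155908} \approx 168.81$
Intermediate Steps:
$\sqrt{28497 + \left(\frac{6337}{19436} + \frac{15611}{-12824}\right)} = \sqrt{28497 + \left(6337 \cdot \frac{1}{19436} + 15611 \left(- \frac{1}{12824}\right)\right)} = \sqrt{28497 + \left(\frac{6337}{19436} - \frac{15611}{12824}\right)} = \sqrt{28497 - \frac{55537427}{62311816}} = \sqrt{\frac{1775644283125}{62311816}} = \frac{25 \sqrt{44257447940614762}}{31155908}$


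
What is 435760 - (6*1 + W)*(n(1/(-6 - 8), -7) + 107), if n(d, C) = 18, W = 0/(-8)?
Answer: 435010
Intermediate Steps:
W = 0 (W = 0*(-⅛) = 0)
435760 - (6*1 + W)*(n(1/(-6 - 8), -7) + 107) = 435760 - (6*1 + 0)*(18 + 107) = 435760 - (6 + 0)*125 = 435760 - 6*125 = 435760 - 1*750 = 435760 - 750 = 435010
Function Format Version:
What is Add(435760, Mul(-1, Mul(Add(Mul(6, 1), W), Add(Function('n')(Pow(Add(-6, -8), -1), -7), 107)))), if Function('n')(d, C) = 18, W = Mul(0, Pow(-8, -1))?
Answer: 435010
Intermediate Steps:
W = 0 (W = Mul(0, Rational(-1, 8)) = 0)
Add(435760, Mul(-1, Mul(Add(Mul(6, 1), W), Add(Function('n')(Pow(Add(-6, -8), -1), -7), 107)))) = Add(435760, Mul(-1, Mul(Add(Mul(6, 1), 0), Add(18, 107)))) = Add(435760, Mul(-1, Mul(Add(6, 0), 125))) = Add(435760, Mul(-1, Mul(6, 125))) = Add(435760, Mul(-1, 750)) = Add(435760, -750) = 435010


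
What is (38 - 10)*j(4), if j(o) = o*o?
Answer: 448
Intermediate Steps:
j(o) = o²
(38 - 10)*j(4) = (38 - 10)*4² = 28*16 = 448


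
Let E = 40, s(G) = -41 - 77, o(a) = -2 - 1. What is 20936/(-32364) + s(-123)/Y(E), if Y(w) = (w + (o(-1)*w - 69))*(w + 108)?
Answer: -57232715/89211366 ≈ -0.64154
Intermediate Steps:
o(a) = -3
s(G) = -118
Y(w) = (-69 - 2*w)*(108 + w) (Y(w) = (w + (-3*w - 69))*(w + 108) = (w + (-69 - 3*w))*(108 + w) = (-69 - 2*w)*(108 + w))
20936/(-32364) + s(-123)/Y(E) = 20936/(-32364) - 118/(-7452 - 285*40 - 2*40²) = 20936*(-1/32364) - 118/(-7452 - 11400 - 2*1600) = -5234/8091 - 118/(-7452 - 11400 - 3200) = -5234/8091 - 118/(-22052) = -5234/8091 - 118*(-1/22052) = -5234/8091 + 59/11026 = -57232715/89211366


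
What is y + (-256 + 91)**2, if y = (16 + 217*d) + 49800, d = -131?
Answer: 48614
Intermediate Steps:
y = 21389 (y = (16 + 217*(-131)) + 49800 = (16 - 28427) + 49800 = -28411 + 49800 = 21389)
y + (-256 + 91)**2 = 21389 + (-256 + 91)**2 = 21389 + (-165)**2 = 21389 + 27225 = 48614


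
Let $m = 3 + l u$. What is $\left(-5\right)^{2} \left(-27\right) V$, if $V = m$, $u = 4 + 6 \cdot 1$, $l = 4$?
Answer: $-29025$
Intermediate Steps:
$u = 10$ ($u = 4 + 6 = 10$)
$m = 43$ ($m = 3 + 4 \cdot 10 = 3 + 40 = 43$)
$V = 43$
$\left(-5\right)^{2} \left(-27\right) V = \left(-5\right)^{2} \left(-27\right) 43 = 25 \left(-27\right) 43 = \left(-675\right) 43 = -29025$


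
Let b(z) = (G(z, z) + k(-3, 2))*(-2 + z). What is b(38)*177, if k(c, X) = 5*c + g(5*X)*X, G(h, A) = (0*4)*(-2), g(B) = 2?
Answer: -70092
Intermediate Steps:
G(h, A) = 0 (G(h, A) = 0*(-2) = 0)
k(c, X) = 2*X + 5*c (k(c, X) = 5*c + 2*X = 2*X + 5*c)
b(z) = 22 - 11*z (b(z) = (0 + (2*2 + 5*(-3)))*(-2 + z) = (0 + (4 - 15))*(-2 + z) = (0 - 11)*(-2 + z) = -11*(-2 + z) = 22 - 11*z)
b(38)*177 = (22 - 11*38)*177 = (22 - 418)*177 = -396*177 = -70092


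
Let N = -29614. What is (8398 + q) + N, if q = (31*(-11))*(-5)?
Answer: -19511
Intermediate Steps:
q = 1705 (q = -341*(-5) = 1705)
(8398 + q) + N = (8398 + 1705) - 29614 = 10103 - 29614 = -19511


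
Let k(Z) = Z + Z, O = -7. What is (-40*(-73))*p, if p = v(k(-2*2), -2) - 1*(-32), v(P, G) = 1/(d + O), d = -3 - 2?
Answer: 279590/3 ≈ 93197.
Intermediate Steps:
d = -5
k(Z) = 2*Z
v(P, G) = -1/12 (v(P, G) = 1/(-5 - 7) = 1/(-12) = -1/12)
p = 383/12 (p = -1/12 - 1*(-32) = -1/12 + 32 = 383/12 ≈ 31.917)
(-40*(-73))*p = -40*(-73)*(383/12) = 2920*(383/12) = 279590/3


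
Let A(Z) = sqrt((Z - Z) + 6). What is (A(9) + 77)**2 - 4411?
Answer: 1524 + 154*sqrt(6) ≈ 1901.2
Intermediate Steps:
A(Z) = sqrt(6) (A(Z) = sqrt(0 + 6) = sqrt(6))
(A(9) + 77)**2 - 4411 = (sqrt(6) + 77)**2 - 4411 = (77 + sqrt(6))**2 - 4411 = -4411 + (77 + sqrt(6))**2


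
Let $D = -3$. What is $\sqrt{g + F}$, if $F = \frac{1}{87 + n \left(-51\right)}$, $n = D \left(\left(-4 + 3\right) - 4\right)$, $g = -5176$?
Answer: $\frac{i \sqrt{2379325062}}{678} \approx 71.944 i$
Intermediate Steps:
$n = 15$ ($n = - 3 \left(\left(-4 + 3\right) - 4\right) = - 3 \left(-1 - 4\right) = \left(-3\right) \left(-5\right) = 15$)
$F = - \frac{1}{678}$ ($F = \frac{1}{87 + 15 \left(-51\right)} = \frac{1}{87 - 765} = \frac{1}{-678} = - \frac{1}{678} \approx -0.0014749$)
$\sqrt{g + F} = \sqrt{-5176 - \frac{1}{678}} = \sqrt{- \frac{3509329}{678}} = \frac{i \sqrt{2379325062}}{678}$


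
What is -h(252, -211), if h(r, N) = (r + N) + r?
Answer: -293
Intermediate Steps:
h(r, N) = N + 2*r (h(r, N) = (N + r) + r = N + 2*r)
-h(252, -211) = -(-211 + 2*252) = -(-211 + 504) = -1*293 = -293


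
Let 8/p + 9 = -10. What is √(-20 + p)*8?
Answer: 16*I*√1843/19 ≈ 36.152*I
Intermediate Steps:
p = -8/19 (p = 8/(-9 - 10) = 8/(-19) = 8*(-1/19) = -8/19 ≈ -0.42105)
√(-20 + p)*8 = √(-20 - 8/19)*8 = √(-388/19)*8 = (2*I*√1843/19)*8 = 16*I*√1843/19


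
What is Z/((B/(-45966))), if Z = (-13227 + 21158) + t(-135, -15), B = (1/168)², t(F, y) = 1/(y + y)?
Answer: -51445975323456/5 ≈ -1.0289e+13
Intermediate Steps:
t(F, y) = 1/(2*y)
B = 1/28224 (B = (1/168)² = 1/28224 ≈ 3.5431e-5)
Z = 237929/30 (Z = (-13227 + 21158) + (½)/(-15) = 7931 + (½)*(-1/15) = 7931 - 1/30 = 237929/30 ≈ 7931.0)
Z/((B/(-45966))) = 237929/(30*(((1/28224)/(-45966)))) = 237929/(30*(((1/28224)*(-1/45966)))) = 237929/(30*(-1/1297344384)) = (237929/30)*(-1297344384) = -51445975323456/5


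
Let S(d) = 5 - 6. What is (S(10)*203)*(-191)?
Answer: 38773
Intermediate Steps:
S(d) = -1
(S(10)*203)*(-191) = -1*203*(-191) = -203*(-191) = 38773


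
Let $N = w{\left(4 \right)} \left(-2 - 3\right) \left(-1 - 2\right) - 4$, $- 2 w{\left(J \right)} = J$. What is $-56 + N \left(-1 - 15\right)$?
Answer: $488$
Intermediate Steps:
$w{\left(J \right)} = - \frac{J}{2}$
$N = -34$ ($N = \left(- \frac{1}{2}\right) 4 \left(-2 - 3\right) \left(-1 - 2\right) - 4 = - 2 \left(\left(-5\right) \left(-3\right)\right) - 4 = \left(-2\right) 15 - 4 = -30 - 4 = -34$)
$-56 + N \left(-1 - 15\right) = -56 - 34 \left(-1 - 15\right) = -56 - -544 = -56 + 544 = 488$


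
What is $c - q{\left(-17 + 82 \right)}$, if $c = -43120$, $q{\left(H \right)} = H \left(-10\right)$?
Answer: $-42470$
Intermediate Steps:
$q{\left(H \right)} = - 10 H$
$c - q{\left(-17 + 82 \right)} = -43120 - - 10 \left(-17 + 82\right) = -43120 - \left(-10\right) 65 = -43120 - -650 = -43120 + 650 = -42470$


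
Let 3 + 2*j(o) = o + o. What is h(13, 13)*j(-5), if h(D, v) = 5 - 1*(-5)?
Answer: -65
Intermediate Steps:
j(o) = -3/2 + o (j(o) = -3/2 + (o + o)/2 = -3/2 + (2*o)/2 = -3/2 + o)
h(D, v) = 10 (h(D, v) = 5 + 5 = 10)
h(13, 13)*j(-5) = 10*(-3/2 - 5) = 10*(-13/2) = -65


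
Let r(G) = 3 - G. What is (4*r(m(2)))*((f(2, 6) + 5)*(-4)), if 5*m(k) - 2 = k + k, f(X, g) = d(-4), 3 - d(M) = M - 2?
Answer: -2016/5 ≈ -403.20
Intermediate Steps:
d(M) = 5 - M (d(M) = 3 - (M - 2) = 3 - (-2 + M) = 3 + (2 - M) = 5 - M)
f(X, g) = 9 (f(X, g) = 5 - 1*(-4) = 5 + 4 = 9)
m(k) = 2/5 + 2*k/5 (m(k) = 2/5 + (k + k)/5 = 2/5 + (2*k)/5 = 2/5 + 2*k/5)
(4*r(m(2)))*((f(2, 6) + 5)*(-4)) = (4*(3 - (2/5 + (2/5)*2)))*((9 + 5)*(-4)) = (4*(3 - (2/5 + 4/5)))*(14*(-4)) = (4*(3 - 1*6/5))*(-56) = (4*(3 - 6/5))*(-56) = (4*(9/5))*(-56) = (36/5)*(-56) = -2016/5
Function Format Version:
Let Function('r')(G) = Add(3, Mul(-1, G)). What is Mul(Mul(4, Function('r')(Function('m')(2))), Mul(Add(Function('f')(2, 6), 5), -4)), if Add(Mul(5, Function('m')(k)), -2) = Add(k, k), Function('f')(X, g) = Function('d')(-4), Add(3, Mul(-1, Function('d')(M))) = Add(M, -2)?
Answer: Rational(-2016, 5) ≈ -403.20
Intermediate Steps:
Function('d')(M) = Add(5, Mul(-1, M)) (Function('d')(M) = Add(3, Mul(-1, Add(M, -2))) = Add(3, Mul(-1, Add(-2, M))) = Add(3, Add(2, Mul(-1, M))) = Add(5, Mul(-1, M)))
Function('f')(X, g) = 9 (Function('f')(X, g) = Add(5, Mul(-1, -4)) = Add(5, 4) = 9)
Function('m')(k) = Add(Rational(2, 5), Mul(Rational(2, 5), k)) (Function('m')(k) = Add(Rational(2, 5), Mul(Rational(1, 5), Add(k, k))) = Add(Rational(2, 5), Mul(Rational(1, 5), Mul(2, k))) = Add(Rational(2, 5), Mul(Rational(2, 5), k)))
Mul(Mul(4, Function('r')(Function('m')(2))), Mul(Add(Function('f')(2, 6), 5), -4)) = Mul(Mul(4, Add(3, Mul(-1, Add(Rational(2, 5), Mul(Rational(2, 5), 2))))), Mul(Add(9, 5), -4)) = Mul(Mul(4, Add(3, Mul(-1, Add(Rational(2, 5), Rational(4, 5))))), Mul(14, -4)) = Mul(Mul(4, Add(3, Mul(-1, Rational(6, 5)))), -56) = Mul(Mul(4, Add(3, Rational(-6, 5))), -56) = Mul(Mul(4, Rational(9, 5)), -56) = Mul(Rational(36, 5), -56) = Rational(-2016, 5)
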